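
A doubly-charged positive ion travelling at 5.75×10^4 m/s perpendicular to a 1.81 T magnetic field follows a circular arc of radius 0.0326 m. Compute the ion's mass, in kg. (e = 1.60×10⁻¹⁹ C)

qvB = mv²/r ⇒ m = qBr/v.
m = (2×1.60×10^-19)(1.81)(0.0326) / (5.75×10^4) = 3.28×10^-25 kg.

m ≈ 3.28×10^-25 kg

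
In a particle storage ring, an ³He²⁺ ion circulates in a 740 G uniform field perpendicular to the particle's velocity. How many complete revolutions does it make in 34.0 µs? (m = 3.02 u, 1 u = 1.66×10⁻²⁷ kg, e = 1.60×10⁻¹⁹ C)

T = 2πm/(qB) = 2π(5.0132×10^-27) / [(2×1.60×10^-19)(0.0740)] = 1.3302×10^-6 s.
N = t/T = 3.40×10^-5 / 1.3302×10^-6 ≈ 25.56, so 25 complete revolutions.

N = 25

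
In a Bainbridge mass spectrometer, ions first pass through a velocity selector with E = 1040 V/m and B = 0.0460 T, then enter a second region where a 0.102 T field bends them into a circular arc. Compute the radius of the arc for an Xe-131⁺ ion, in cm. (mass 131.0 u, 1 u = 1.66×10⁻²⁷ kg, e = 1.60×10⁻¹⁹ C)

r ≈ 30.1 cm

The selector passes v = E/B = 1040/0.0460 = 2.26×10^4 m/s.
In the deflection region, r = mv/(qB₂) = (2.17×10^-25)(2.26×10^4) / [(1×1.60×10^-19)(0.102)] = 0.301 m.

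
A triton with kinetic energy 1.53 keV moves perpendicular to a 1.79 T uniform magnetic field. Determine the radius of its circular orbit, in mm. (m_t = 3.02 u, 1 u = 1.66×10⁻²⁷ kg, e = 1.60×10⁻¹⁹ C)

Convert the energy: K = 1.53 keV = 2.45×10^-16 J.
v = √(2K/m) = √(2·2.45×10^-16/5.01×10^-27) = 3.13×10^5 m/s.
r = mv/(qB) = (5.01×10^-27)(3.13×10^5) / [(1×1.60×10^-19)(1.79)] = 5.47×10^-3 m.

r ≈ 5.47 mm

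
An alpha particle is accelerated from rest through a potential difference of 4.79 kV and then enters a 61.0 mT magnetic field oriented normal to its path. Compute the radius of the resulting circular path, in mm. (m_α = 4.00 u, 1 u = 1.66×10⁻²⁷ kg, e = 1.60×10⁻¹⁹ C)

r ≈ 231 mm

The kinetic energy gained is K = qV = (2×1.60×10^-19)(4790) = 1.53×10^-15 J.
v = √(2K/m) = 6.79×10^5 m/s.
r = mv/(qB) = (6.64×10^-27)(6.79×10^5) / [(2×1.60×10^-19)(0.0610)] = 0.231 m.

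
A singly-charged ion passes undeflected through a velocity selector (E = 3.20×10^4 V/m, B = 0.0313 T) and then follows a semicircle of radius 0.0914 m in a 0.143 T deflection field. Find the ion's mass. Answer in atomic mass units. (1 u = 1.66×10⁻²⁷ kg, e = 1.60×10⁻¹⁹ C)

m ≈ 1.23 u

v = E/B₁ = 1.02×10^6 m/s.
From r = mv/(qB₂), m = qB₂r/v = (1×1.60×10^-19)(0.143)(0.0914) / (1.02×10^6) = 2.05×10^-27 kg.
In atomic mass units: m = 2.05×10^-27 / 1.66×10^-27 = 1.23 u.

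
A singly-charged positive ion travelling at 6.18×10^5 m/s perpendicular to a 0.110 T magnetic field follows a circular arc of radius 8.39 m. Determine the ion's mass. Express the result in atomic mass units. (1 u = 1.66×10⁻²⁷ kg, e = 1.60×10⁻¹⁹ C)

qvB = mv²/r ⇒ m = qBr/v.
m = (1×1.60×10^-19)(0.110)(8.39) / (6.18×10^5) = 2.39×10^-25 kg = 144 u.

m ≈ 144 u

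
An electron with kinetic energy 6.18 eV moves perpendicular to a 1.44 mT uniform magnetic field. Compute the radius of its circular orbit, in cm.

r ≈ 0.583 cm

Convert the energy: K = 6.18 eV = 9.89×10^-19 J.
v = √(2K/m) = √(2·9.89×10^-19/9.11×10^-31) = 1.47×10^6 m/s.
r = mv/(qB) = (9.11×10^-31)(1.47×10^6) / [(1×1.60×10^-19)(1.44×10^-3)] = 5.83×10^-3 m.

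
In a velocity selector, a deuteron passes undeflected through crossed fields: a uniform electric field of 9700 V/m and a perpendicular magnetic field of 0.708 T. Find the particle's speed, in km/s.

v ≈ 13.7 km/s

For zero net force, qE = qvB, so v = E/B.
v = (9700) / (0.708) = 1.37×10^4 m/s.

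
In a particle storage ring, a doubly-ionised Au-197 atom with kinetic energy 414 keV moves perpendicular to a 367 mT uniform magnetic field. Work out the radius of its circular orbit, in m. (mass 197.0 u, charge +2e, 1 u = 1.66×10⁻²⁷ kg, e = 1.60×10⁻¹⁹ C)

Convert the energy: K = 414 keV = 6.62×10^-14 J.
v = √(2K/m) = √(2·6.62×10^-14/3.27×10^-25) = 6.36×10^5 m/s.
r = mv/(qB) = (3.27×10^-25)(6.36×10^5) / [(2×1.60×10^-19)(0.367)] = 1.77 m.

r ≈ 1.77 m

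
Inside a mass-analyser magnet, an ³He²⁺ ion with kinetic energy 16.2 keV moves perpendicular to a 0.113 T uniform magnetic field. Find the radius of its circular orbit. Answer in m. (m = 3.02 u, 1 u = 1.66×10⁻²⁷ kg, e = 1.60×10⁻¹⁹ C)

r ≈ 0.141 m

Convert the energy: K = 16.2 keV = 2.59×10^-15 J.
v = √(2K/m) = √(2·2.59×10^-15/5.01×10^-27) = 1.02×10^6 m/s.
r = mv/(qB) = (5.01×10^-27)(1.02×10^6) / [(2×1.60×10^-19)(0.113)] = 0.141 m.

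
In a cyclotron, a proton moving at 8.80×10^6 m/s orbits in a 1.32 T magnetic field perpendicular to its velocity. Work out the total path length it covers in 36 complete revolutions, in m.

r = mv/(qB) = 0.0696 m, so one revolution covers 2πr = 0.437 m.
In 36 revolutions: L = 36·2πr = 15.7 m.

L ≈ 15.7 m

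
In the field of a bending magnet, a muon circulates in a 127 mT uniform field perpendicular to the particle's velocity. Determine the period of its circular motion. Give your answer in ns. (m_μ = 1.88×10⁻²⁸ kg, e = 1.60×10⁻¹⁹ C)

T ≈ 58.1 ns

The cyclotron period is independent of speed: T = 2πm/(qB).
T = 2π(1.88×10^-28) / [(1×1.60×10^-19)(0.127)] = 5.81×10^-8 s.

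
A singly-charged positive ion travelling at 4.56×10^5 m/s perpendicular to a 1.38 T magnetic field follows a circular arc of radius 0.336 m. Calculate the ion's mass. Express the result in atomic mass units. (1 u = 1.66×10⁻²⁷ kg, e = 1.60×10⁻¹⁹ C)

qvB = mv²/r ⇒ m = qBr/v.
m = (1×1.60×10^-19)(1.38)(0.336) / (4.56×10^5) = 1.63×10^-25 kg = 98.0 u.

m ≈ 98.0 u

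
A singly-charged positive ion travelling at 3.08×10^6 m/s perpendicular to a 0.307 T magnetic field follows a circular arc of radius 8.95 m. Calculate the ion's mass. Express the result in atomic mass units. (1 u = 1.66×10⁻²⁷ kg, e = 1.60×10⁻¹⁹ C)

qvB = mv²/r ⇒ m = qBr/v.
m = (1×1.60×10^-19)(0.307)(8.95) / (3.08×10^6) = 1.43×10^-25 kg = 86.0 u.

m ≈ 86.0 u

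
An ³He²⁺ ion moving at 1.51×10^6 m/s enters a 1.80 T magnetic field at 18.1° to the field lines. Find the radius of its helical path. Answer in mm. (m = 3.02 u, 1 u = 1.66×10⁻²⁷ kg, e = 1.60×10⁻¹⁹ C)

Only the perpendicular component v⊥ = v sin18.1° = 4.69×10^5 m/s is bent by the field.
r = m v⊥ /(qB) = (5.01×10^-27)(4.69×10^5) / [(2×1.60×10^-19)(1.80)] = 4.08×10^-3 m.

r ≈ 4.08 mm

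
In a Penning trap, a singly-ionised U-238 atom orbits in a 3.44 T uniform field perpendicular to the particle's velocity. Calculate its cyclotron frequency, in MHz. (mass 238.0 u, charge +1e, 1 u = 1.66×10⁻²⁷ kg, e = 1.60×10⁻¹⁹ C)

f ≈ 0.222 MHz

f = qB/(2πm) = (1×1.60×10^-19)(3.44) / [2π(3.95×10^-25)] = 2.22×10^5 Hz.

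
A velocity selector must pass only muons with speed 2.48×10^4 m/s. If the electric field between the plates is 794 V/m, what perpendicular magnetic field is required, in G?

qE = qvB ⇒ B = E/v = (794) / (2.48×10^4) = 0.0320 T.

B ≈ 320 G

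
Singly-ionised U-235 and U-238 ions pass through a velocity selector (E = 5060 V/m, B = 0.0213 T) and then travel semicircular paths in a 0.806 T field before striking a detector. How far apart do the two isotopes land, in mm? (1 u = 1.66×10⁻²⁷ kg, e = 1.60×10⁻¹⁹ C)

Δd ≈ 18.3 mm

Both emerge at v = E/B₁ = 2.38×10^5 m/s.
r = mv/(qB₂), so r₁ = 0.71861 m and r₂ = 0.72778 m, giving Δr = 9.17×10^-3 m.
After a semicircle each ion lands a diameter 2r from the entry slit, so the separation is 2Δr = 0.0183 m.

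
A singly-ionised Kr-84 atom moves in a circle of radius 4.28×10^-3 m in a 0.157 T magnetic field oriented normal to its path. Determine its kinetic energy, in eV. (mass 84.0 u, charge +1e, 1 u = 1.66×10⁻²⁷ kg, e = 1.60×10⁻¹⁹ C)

K ≈ 0.259 eV

v = qBr/m = (1×1.60×10^-19)(0.157)(4.28×10^-3) / (1.39×10^-25) = 771 m/s.
K = ½mv² = 0.5·(1.39×10^-25)·(771)² = 4.14×10^-20 J = 0.259 eV.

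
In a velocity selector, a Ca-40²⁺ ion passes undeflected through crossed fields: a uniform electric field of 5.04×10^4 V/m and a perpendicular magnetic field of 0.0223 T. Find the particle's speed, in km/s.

For zero net force, qE = qvB, so v = E/B.
v = (5.04×10^4) / (0.0223) = 2.26×10^6 m/s.

v ≈ 2260 km/s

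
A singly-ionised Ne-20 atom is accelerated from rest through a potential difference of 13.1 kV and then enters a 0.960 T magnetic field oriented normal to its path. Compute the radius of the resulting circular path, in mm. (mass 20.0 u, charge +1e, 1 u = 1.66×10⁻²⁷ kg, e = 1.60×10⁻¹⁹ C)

r ≈ 76.8 mm

The kinetic energy gained is K = qV = (1×1.60×10^-19)(1.31×10^4) = 2.10×10^-15 J.
v = √(2K/m) = 3.55×10^5 m/s.
r = mv/(qB) = (3.32×10^-26)(3.55×10^5) / [(1×1.60×10^-19)(0.960)] = 0.0768 m.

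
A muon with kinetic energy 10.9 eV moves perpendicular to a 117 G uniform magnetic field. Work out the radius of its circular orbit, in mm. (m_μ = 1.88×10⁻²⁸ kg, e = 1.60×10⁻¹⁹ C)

r ≈ 13.7 mm

Convert the energy: K = 10.9 eV = 1.74×10^-18 J.
v = √(2K/m) = √(2·1.74×10^-18/1.88×10^-28) = 1.36×10^5 m/s.
r = mv/(qB) = (1.88×10^-28)(1.36×10^5) / [(1×1.60×10^-19)(0.0117)] = 0.0137 m.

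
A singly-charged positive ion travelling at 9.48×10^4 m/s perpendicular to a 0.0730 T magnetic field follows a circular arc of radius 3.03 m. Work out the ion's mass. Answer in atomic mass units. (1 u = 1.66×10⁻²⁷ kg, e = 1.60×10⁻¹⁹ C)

m ≈ 225 u

qvB = mv²/r ⇒ m = qBr/v.
m = (1×1.60×10^-19)(0.0730)(3.03) / (9.48×10^4) = 3.73×10^-25 kg = 225 u.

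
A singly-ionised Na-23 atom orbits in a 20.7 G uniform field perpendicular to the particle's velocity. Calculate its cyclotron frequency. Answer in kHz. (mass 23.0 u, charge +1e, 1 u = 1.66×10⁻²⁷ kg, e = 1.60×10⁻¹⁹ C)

f = qB/(2πm) = (1×1.60×10^-19)(2.07×10^-3) / [2π(3.82×10^-26)] = 1380 Hz.

f ≈ 1.38 kHz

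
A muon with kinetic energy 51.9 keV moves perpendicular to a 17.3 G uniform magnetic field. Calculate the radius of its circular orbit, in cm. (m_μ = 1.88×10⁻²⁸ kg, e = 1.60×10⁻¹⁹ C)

r ≈ 638 cm

Convert the energy: K = 51.9 keV = 8.30×10^-15 J.
v = √(2K/m) = √(2·8.30×10^-15/1.88×10^-28) = 9.40×10^6 m/s.
r = mv/(qB) = (1.88×10^-28)(9.40×10^6) / [(1×1.60×10^-19)(1.73×10^-3)] = 6.38 m.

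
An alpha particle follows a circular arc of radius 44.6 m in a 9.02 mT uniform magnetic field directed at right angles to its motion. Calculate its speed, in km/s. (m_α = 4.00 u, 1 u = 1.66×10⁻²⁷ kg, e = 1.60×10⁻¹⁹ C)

From qvB = mv²/r, v = qBr/m.
v = (2×1.60×10^-19)(9.02×10^-3)(44.6) / (6.64×10^-27) = 1.94×10^7 m/s.

v ≈ 19400 km/s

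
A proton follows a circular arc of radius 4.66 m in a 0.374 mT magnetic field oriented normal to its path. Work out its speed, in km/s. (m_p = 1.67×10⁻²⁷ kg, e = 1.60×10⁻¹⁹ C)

From qvB = mv²/r, v = qBr/m.
v = (1×1.60×10^-19)(3.74×10^-4)(4.66) / (1.67×10^-27) = 1.67×10^5 m/s.

v ≈ 167 km/s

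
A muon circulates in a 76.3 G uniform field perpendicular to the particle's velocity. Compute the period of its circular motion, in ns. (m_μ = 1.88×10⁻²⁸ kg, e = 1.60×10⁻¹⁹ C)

The cyclotron period is independent of speed: T = 2πm/(qB).
T = 2π(1.88×10^-28) / [(1×1.60×10^-19)(7.63×10^-3)] = 9.68×10^-7 s.

T ≈ 968 ns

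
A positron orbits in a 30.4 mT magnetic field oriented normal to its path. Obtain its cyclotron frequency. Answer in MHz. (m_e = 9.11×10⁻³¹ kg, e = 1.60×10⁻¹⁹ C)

f ≈ 850 MHz

f = qB/(2πm) = (1×1.60×10^-19)(0.0304) / [2π(9.11×10^-31)] = 8.50×10^8 Hz.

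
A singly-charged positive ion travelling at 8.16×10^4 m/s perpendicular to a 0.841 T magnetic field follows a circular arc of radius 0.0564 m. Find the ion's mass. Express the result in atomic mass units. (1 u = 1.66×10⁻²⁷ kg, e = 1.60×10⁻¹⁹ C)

qvB = mv²/r ⇒ m = qBr/v.
m = (1×1.60×10^-19)(0.841)(0.0564) / (8.16×10^4) = 9.30×10^-26 kg = 56.0 u.

m ≈ 56.0 u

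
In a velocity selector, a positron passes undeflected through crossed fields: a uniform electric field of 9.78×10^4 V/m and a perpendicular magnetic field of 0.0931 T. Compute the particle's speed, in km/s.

v ≈ 1050 km/s

For zero net force, qE = qvB, so v = E/B.
v = (9.78×10^4) / (0.0931) = 1.05×10^6 m/s.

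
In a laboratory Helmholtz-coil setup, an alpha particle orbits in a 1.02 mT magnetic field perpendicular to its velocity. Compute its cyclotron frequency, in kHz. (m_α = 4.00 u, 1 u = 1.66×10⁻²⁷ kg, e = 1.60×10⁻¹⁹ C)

f = qB/(2πm) = (2×1.60×10^-19)(1.02×10^-3) / [2π(6.64×10^-27)] = 7820 Hz.

f ≈ 7.82 kHz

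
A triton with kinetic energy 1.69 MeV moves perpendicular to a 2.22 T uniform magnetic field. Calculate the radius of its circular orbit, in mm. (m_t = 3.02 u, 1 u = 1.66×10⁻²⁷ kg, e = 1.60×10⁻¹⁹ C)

Convert the energy: K = 1.69 MeV = 2.70×10^-13 J.
v = √(2K/m) = √(2·2.70×10^-13/5.01×10^-27) = 1.04×10^7 m/s.
r = mv/(qB) = (5.01×10^-27)(1.04×10^7) / [(1×1.60×10^-19)(2.22)] = 0.147 m.

r ≈ 147 mm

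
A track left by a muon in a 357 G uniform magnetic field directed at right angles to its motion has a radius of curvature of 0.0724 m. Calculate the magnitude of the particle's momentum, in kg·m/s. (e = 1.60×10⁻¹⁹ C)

p ≈ 4.14×10^-22 kg·m/s

Since qvB = mv²/r, the momentum p = mv = qBr.
p = (1×1.60×10^-19)(0.0357)(0.0724) = 4.14×10^-22 kg·m/s.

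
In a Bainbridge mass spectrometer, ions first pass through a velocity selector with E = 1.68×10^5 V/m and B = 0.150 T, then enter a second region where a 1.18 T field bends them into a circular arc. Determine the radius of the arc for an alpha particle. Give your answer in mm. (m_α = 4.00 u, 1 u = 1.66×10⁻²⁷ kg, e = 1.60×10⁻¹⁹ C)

The selector passes v = E/B = 1.68×10^5/0.150 = 1.12×10^6 m/s.
In the deflection region, r = mv/(qB₂) = (6.64×10^-27)(1.12×10^6) / [(2×1.60×10^-19)(1.18)] = 0.0197 m.

r ≈ 19.7 mm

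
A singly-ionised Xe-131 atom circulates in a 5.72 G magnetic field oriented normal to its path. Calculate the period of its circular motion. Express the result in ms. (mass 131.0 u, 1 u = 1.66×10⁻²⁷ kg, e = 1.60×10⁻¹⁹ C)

The cyclotron period is independent of speed: T = 2πm/(qB).
T = 2π(2.17×10^-25) / [(1×1.60×10^-19)(5.72×10^-4)] = 0.0149 s.

T ≈ 14.9 ms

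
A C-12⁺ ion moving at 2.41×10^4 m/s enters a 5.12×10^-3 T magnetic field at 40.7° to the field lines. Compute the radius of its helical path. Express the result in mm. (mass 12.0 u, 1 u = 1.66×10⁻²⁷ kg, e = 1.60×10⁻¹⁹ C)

r ≈ 382 mm

Only the perpendicular component v⊥ = v sin40.7° = 1.57×10^4 m/s is bent by the field.
r = m v⊥ /(qB) = (1.99×10^-26)(1.57×10^4) / [(1×1.60×10^-19)(5.12×10^-3)] = 0.382 m.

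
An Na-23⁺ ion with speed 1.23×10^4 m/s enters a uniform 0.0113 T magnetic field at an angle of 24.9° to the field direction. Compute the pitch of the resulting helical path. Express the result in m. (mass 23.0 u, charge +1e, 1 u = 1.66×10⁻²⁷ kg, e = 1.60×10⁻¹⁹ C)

The velocity component along B is v∥ = v cos24.9° = 1.12×10^4 m/s.
The cyclotron period T = 2πm/(qB) = 1.33×10^-4 s is set by m, q, B alone.
Pitch = v∥·T = (1.12×10^4)(1.33×10^-4) = 1.48 m.

pitch ≈ 1.48 m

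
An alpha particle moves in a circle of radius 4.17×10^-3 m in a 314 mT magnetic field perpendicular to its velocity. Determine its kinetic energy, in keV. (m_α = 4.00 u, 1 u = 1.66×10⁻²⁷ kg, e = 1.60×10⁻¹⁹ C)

K ≈ 0.0826 keV

v = qBr/m = (2×1.60×10^-19)(0.314)(4.17×10^-3) / (6.64×10^-27) = 6.31×10^4 m/s.
K = ½mv² = 0.5·(6.64×10^-27)·(6.31×10^4)² = 1.32×10^-17 J = 0.0826 keV.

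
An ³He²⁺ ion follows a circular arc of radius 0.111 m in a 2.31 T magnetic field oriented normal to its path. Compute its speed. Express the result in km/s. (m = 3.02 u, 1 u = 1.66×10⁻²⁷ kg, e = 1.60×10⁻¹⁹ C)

v ≈ 16400 km/s

From qvB = mv²/r, v = qBr/m.
v = (2×1.60×10^-19)(2.31)(0.111) / (5.01×10^-27) = 1.64×10^7 m/s.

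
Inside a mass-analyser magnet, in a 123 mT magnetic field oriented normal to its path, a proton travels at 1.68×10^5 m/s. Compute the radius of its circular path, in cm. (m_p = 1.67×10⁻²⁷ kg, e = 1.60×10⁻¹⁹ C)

r ≈ 1.43 cm

The magnetic force provides the centripetal force: qvB = mv²/r, so r = mv/(qB).
r = (1.67×10^-27 kg)(1.68×10^5 m/s) / [(1×1.60×10^-19 C)(0.123 T)] = 0.0143 m.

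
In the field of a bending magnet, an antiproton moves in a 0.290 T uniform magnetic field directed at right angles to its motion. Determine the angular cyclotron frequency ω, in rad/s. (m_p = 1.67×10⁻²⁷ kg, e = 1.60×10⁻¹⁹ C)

ω = qB/m = (1×1.60×10^-19)(0.290) / (1.67×10^-27) = 2.78×10^7 rad/s.

ω ≈ 2.78×10^7 rad/s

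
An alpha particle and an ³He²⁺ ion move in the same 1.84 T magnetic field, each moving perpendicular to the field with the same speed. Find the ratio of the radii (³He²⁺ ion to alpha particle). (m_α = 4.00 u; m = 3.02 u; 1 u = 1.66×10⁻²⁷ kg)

ratio ≈ 0.755

r = mv/(qB) ⇒ at equal v, r ∝ m/q.
r_{³He²⁺ ion}/r_{alpha particle} = 0.755.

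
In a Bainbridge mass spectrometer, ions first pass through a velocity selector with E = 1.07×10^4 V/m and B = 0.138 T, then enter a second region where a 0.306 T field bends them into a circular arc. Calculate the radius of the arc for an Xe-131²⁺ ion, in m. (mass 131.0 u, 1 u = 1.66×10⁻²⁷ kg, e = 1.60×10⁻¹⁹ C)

r ≈ 0.172 m

The selector passes v = E/B = 1.07×10^4/0.138 = 7.75×10^4 m/s.
In the deflection region, r = mv/(qB₂) = (2.17×10^-25)(7.75×10^4) / [(2×1.60×10^-19)(0.306)] = 0.172 m.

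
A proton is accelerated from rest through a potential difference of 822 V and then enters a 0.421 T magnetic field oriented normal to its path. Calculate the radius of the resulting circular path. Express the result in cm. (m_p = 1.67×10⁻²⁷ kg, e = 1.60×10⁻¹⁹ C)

The kinetic energy gained is K = qV = (1×1.60×10^-19)(822) = 1.32×10^-16 J.
v = √(2K/m) = 3.97×10^5 m/s.
r = mv/(qB) = (1.67×10^-27)(3.97×10^5) / [(1×1.60×10^-19)(0.421)] = 9.84×10^-3 m.

r ≈ 0.984 cm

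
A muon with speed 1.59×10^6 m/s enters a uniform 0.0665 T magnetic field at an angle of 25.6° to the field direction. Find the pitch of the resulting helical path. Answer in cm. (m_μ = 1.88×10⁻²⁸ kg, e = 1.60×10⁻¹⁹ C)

pitch ≈ 15.9 cm

The velocity component along B is v∥ = v cos25.6° = 1.43×10^6 m/s.
The cyclotron period T = 2πm/(qB) = 1.11×10^-7 s is set by m, q, B alone.
Pitch = v∥·T = (1.43×10^6)(1.11×10^-7) = 0.159 m.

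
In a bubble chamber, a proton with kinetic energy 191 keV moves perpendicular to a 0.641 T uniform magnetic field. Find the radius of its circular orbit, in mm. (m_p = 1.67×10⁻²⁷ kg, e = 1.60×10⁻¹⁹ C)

Convert the energy: K = 191 keV = 3.06×10^-14 J.
v = √(2K/m) = √(2·3.06×10^-14/1.67×10^-27) = 6.05×10^6 m/s.
r = mv/(qB) = (1.67×10^-27)(6.05×10^6) / [(1×1.60×10^-19)(0.641)] = 0.0985 m.

r ≈ 98.5 mm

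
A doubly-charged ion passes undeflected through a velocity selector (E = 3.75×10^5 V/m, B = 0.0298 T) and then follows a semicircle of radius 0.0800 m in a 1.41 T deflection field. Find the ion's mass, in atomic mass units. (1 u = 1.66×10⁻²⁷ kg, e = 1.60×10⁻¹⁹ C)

v = E/B₁ = 1.26×10^7 m/s.
From r = mv/(qB₂), m = qB₂r/v = (2×1.60×10^-19)(1.41)(0.0800) / (1.26×10^7) = 2.87×10^-27 kg.
In atomic mass units: m = 2.87×10^-27 / 1.66×10^-27 = 1.73 u.

m ≈ 1.73 u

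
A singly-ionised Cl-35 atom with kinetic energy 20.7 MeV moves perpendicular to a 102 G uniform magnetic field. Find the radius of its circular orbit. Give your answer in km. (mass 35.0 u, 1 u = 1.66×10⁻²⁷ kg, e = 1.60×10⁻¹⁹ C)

Convert the energy: K = 20.7 MeV = 3.31×10^-12 J.
v = √(2K/m) = √(2·3.31×10^-12/5.81×10^-26) = 1.07×10^7 m/s.
r = mv/(qB) = (5.81×10^-26)(1.07×10^7) / [(1×1.60×10^-19)(0.0102)] = 380 m.

r ≈ 0.380 km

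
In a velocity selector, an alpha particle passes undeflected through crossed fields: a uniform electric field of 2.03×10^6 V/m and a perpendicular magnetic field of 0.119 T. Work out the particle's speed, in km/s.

For zero net force, qE = qvB, so v = E/B.
v = (2.03×10^6) / (0.119) = 1.71×10^7 m/s.

v ≈ 17100 km/s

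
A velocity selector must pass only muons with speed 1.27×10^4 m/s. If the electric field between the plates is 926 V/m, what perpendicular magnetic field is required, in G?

B ≈ 729 G

qE = qvB ⇒ B = E/v = (926) / (1.27×10^4) = 0.0729 T.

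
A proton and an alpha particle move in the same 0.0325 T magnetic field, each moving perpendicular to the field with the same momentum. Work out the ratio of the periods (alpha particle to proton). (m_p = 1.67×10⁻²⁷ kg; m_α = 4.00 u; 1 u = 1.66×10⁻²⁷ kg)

T = 2πm/(qB) is independent of speed, so T₂/T₁ = (m₂/q₂)/(m₁/q₁).
T_{alpha particle}/T_{proton} = (6.64×10^-27/2e) / (1.67×10^-27/1e) = 1.99.

ratio ≈ 1.99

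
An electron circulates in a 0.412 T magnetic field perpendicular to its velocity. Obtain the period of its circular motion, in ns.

The cyclotron period is independent of speed: T = 2πm/(qB).
T = 2π(9.11×10^-31) / [(1×1.60×10^-19)(0.412)] = 8.68×10^-11 s.

T ≈ 0.0868 ns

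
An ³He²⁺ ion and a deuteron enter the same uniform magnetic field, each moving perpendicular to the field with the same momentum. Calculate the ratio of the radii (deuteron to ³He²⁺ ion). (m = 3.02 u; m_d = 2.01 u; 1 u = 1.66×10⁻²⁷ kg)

ratio ≈ 2.00

r = p/(qB) ⇒ at equal p, r ∝ 1/q.
r_{deuteron}/r_{³He²⁺ ion} = 2.00.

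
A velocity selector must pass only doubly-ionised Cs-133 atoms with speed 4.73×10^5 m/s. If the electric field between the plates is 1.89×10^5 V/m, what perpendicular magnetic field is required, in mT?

B ≈ 400 mT

qE = qvB ⇒ B = E/v = (1.89×10^5) / (4.73×10^5) = 0.400 T.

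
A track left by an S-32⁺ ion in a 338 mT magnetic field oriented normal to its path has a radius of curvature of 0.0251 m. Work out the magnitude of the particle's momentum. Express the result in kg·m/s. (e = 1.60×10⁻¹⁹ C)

Since qvB = mv²/r, the momentum p = mv = qBr.
p = (1×1.60×10^-19)(0.338)(0.0251) = 1.36×10^-21 kg·m/s.

p ≈ 1.36×10^-21 kg·m/s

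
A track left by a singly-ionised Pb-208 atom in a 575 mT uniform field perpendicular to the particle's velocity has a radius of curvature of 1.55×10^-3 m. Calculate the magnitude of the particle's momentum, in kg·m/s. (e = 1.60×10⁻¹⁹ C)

p ≈ 1.43×10^-22 kg·m/s

Since qvB = mv²/r, the momentum p = mv = qBr.
p = (1×1.60×10^-19)(0.575)(1.55×10^-3) = 1.43×10^-22 kg·m/s.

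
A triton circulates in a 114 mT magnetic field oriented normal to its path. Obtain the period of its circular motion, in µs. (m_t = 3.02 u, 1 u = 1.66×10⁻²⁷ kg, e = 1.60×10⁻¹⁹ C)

The cyclotron period is independent of speed: T = 2πm/(qB).
T = 2π(5.01×10^-27) / [(1×1.60×10^-19)(0.114)] = 1.73×10^-6 s.

T ≈ 1.73 µs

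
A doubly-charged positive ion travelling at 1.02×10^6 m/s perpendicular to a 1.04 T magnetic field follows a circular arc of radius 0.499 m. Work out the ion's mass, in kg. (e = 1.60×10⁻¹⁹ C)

m ≈ 1.63×10^-25 kg

qvB = mv²/r ⇒ m = qBr/v.
m = (2×1.60×10^-19)(1.04)(0.499) / (1.02×10^6) = 1.63×10^-25 kg.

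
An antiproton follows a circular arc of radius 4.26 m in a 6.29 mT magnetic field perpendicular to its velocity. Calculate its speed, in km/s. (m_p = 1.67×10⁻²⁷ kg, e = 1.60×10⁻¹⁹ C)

v ≈ 2570 km/s

From qvB = mv²/r, v = qBr/m.
v = (1×1.60×10^-19)(6.29×10^-3)(4.26) / (1.67×10^-27) = 2.57×10^6 m/s.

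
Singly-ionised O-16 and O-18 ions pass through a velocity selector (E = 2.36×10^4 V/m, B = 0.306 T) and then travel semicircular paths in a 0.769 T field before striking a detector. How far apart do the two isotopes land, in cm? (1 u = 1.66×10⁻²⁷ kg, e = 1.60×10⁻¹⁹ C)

Both emerge at v = E/B₁ = 7.71×10^4 m/s.
r = mv/(qB₂), so r₁ = 0.01665 m and r₂ = 0.01873 m, giving Δr = 2.08×10^-3 m.
After a semicircle each ion lands a diameter 2r from the entry slit, so the separation is 2Δr = 4.16×10^-3 m.

Δd ≈ 0.416 cm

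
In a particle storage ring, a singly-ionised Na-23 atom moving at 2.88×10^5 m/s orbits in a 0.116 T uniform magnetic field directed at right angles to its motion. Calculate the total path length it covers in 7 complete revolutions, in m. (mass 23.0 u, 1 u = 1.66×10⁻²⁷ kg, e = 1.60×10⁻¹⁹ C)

L ≈ 26.1 m

r = mv/(qB) = 0.592 m, so one revolution covers 2πr = 3.72 m.
In 7 revolutions: L = 7·2πr = 26.1 m.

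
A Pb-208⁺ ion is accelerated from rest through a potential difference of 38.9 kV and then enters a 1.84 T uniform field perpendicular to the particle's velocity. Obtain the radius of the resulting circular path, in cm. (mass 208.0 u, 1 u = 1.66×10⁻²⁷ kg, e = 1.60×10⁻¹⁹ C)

The kinetic energy gained is K = qV = (1×1.60×10^-19)(3.89×10^4) = 6.22×10^-15 J.
v = √(2K/m) = 1.90×10^5 m/s.
r = mv/(qB) = (3.45×10^-25)(1.90×10^5) / [(1×1.60×10^-19)(1.84)] = 0.223 m.

r ≈ 22.3 cm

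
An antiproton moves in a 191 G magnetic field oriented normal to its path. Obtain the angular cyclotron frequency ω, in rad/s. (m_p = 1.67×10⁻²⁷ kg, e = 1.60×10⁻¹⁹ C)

ω = qB/m = (1×1.60×10^-19)(0.0191) / (1.67×10^-27) = 1.83×10^6 rad/s.

ω ≈ 1.83×10^6 rad/s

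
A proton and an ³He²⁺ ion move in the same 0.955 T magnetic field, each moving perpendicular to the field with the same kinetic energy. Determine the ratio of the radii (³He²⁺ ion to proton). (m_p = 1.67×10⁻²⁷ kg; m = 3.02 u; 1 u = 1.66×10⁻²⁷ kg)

ratio ≈ 0.866

r = √(2mK)/(qB) ⇒ at equal K, r ∝ √m/q.
r_{³He²⁺ ion}/r_{proton} = 0.866.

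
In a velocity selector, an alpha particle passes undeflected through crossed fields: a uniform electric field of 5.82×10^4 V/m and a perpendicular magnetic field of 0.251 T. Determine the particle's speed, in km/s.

For zero net force, qE = qvB, so v = E/B.
v = (5.82×10^4) / (0.251) = 2.32×10^5 m/s.

v ≈ 232 km/s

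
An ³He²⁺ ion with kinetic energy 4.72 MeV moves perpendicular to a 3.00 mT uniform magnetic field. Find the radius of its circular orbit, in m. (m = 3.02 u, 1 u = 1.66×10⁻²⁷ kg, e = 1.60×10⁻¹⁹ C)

Convert the energy: K = 4.72 MeV = 7.55×10^-13 J.
v = √(2K/m) = √(2·7.55×10^-13/5.01×10^-27) = 1.74×10^7 m/s.
r = mv/(qB) = (5.01×10^-27)(1.74×10^7) / [(2×1.60×10^-19)(3.00×10^-3)] = 90.6 m.

r ≈ 90.6 m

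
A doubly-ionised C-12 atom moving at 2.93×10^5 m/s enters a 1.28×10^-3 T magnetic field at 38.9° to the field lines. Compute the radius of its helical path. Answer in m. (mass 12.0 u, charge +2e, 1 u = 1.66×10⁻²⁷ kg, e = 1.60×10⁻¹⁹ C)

r ≈ 8.95 m

Only the perpendicular component v⊥ = v sin38.9° = 1.84×10^5 m/s is bent by the field.
r = m v⊥ /(qB) = (1.99×10^-26)(1.84×10^5) / [(2×1.60×10^-19)(1.28×10^-3)] = 8.95 m.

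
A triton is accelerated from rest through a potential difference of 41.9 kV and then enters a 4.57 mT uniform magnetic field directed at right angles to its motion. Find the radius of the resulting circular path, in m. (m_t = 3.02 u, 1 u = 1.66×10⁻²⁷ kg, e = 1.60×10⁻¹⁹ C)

The kinetic energy gained is K = qV = (1×1.60×10^-19)(4.19×10^4) = 6.70×10^-15 J.
v = √(2K/m) = 1.64×10^6 m/s.
r = mv/(qB) = (5.01×10^-27)(1.64×10^6) / [(1×1.60×10^-19)(4.57×10^-3)] = 11.2 m.

r ≈ 11.2 m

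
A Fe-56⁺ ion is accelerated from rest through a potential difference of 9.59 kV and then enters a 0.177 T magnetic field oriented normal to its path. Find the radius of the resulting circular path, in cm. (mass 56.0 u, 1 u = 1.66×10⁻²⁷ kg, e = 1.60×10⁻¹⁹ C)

r ≈ 59.6 cm

The kinetic energy gained is K = qV = (1×1.60×10^-19)(9590) = 1.53×10^-15 J.
v = √(2K/m) = 1.82×10^5 m/s.
r = mv/(qB) = (9.30×10^-26)(1.82×10^5) / [(1×1.60×10^-19)(0.177)] = 0.596 m.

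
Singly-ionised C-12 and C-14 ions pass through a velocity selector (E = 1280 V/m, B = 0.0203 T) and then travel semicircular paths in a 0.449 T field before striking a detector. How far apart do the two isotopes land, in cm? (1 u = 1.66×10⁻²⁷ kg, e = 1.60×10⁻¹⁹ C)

Δd ≈ 0.583 cm

Both emerge at v = E/B₁ = 6.31×10^4 m/s.
r = mv/(qB₂), so r₁ = 0.01748 m and r₂ = 0.02040 m, giving Δr = 2.91×10^-3 m.
After a semicircle each ion lands a diameter 2r from the entry slit, so the separation is 2Δr = 5.83×10^-3 m.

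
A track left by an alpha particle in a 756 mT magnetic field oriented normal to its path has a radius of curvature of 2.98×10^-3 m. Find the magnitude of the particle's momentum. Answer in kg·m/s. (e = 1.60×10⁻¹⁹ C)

p ≈ 7.21×10^-22 kg·m/s

Since qvB = mv²/r, the momentum p = mv = qBr.
p = (2×1.60×10^-19)(0.756)(2.98×10^-3) = 7.21×10^-22 kg·m/s.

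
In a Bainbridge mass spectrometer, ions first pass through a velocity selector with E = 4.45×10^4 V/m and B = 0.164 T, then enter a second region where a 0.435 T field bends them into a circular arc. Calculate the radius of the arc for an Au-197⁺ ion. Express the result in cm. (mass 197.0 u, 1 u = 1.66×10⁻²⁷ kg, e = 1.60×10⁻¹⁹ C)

The selector passes v = E/B = 4.45×10^4/0.164 = 2.71×10^5 m/s.
In the deflection region, r = mv/(qB₂) = (3.27×10^-25)(2.71×10^5) / [(1×1.60×10^-19)(0.435)] = 1.27 m.

r ≈ 127 cm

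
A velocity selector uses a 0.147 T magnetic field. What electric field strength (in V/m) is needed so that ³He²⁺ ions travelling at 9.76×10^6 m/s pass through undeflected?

qE = qvB ⇒ E = vB = (9.76×10^6)(0.147) = 1.43×10^6 V/m.

E ≈ 1.43×10^6 V/m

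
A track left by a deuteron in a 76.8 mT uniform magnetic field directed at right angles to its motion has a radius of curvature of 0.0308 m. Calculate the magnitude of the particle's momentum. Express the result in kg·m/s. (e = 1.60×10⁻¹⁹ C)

p ≈ 3.78×10^-22 kg·m/s

Since qvB = mv²/r, the momentum p = mv = qBr.
p = (1×1.60×10^-19)(0.0768)(0.0308) = 3.78×10^-22 kg·m/s.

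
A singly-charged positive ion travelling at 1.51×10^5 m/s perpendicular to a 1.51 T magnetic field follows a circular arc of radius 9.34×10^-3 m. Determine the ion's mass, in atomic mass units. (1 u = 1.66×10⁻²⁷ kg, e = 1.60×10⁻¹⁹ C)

m ≈ 9.00 u

qvB = mv²/r ⇒ m = qBr/v.
m = (1×1.60×10^-19)(1.51)(9.34×10^-3) / (1.51×10^5) = 1.49×10^-26 kg = 9.00 u.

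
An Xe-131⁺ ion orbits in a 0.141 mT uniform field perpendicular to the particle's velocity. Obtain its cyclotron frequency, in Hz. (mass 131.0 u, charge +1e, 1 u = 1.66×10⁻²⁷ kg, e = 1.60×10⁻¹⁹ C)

f = qB/(2πm) = (1×1.60×10^-19)(1.41×10^-4) / [2π(2.17×10^-25)] = 16.5 Hz.

f ≈ 16.5 Hz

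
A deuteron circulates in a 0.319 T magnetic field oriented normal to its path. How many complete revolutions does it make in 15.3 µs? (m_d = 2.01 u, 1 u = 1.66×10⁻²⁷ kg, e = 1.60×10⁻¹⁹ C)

T = 2πm/(qB) = 2π(3.3366×10^-27) / [(1×1.60×10^-19)(0.319)] = 4.1075×10^-7 s.
N = t/T = 1.53×10^-5 / 4.1075×10^-7 ≈ 37.25, so 37 complete revolutions.

N = 37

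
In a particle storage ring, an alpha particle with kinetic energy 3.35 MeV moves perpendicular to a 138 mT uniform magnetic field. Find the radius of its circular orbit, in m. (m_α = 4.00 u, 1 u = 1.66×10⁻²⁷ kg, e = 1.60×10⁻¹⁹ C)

Convert the energy: K = 3.35 MeV = 5.36×10^-13 J.
v = √(2K/m) = √(2·5.36×10^-13/6.64×10^-27) = 1.27×10^7 m/s.
r = mv/(qB) = (6.64×10^-27)(1.27×10^7) / [(2×1.60×10^-19)(0.138)] = 1.91 m.

r ≈ 1.91 m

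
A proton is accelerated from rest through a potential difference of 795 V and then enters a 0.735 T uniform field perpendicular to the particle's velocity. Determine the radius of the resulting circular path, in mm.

r ≈ 5.54 mm

The kinetic energy gained is K = qV = (1×1.60×10^-19)(795) = 1.27×10^-16 J.
v = √(2K/m) = 3.90×10^5 m/s.
r = mv/(qB) = (1.67×10^-27)(3.90×10^5) / [(1×1.60×10^-19)(0.735)] = 5.54×10^-3 m.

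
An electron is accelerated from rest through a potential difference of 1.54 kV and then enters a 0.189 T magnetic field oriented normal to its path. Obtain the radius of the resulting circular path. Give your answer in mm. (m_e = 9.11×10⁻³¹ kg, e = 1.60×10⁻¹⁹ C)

r ≈ 0.701 mm

The kinetic energy gained is K = qV = (1×1.60×10^-19)(1540) = 2.46×10^-16 J.
v = √(2K/m) = 2.33×10^7 m/s.
r = mv/(qB) = (9.11×10^-31)(2.33×10^7) / [(1×1.60×10^-19)(0.189)] = 7.01×10^-4 m.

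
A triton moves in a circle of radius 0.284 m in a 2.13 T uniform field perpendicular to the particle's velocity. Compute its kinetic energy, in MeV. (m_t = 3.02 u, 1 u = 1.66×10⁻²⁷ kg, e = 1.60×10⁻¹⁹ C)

v = qBr/m = (1×1.60×10^-19)(2.13)(0.284) / (5.01×10^-27) = 1.93×10^7 m/s.
K = ½mv² = 0.5·(5.01×10^-27)·(1.93×10^7)² = 9.34×10^-13 J = 5.84 MeV.

K ≈ 5.84 MeV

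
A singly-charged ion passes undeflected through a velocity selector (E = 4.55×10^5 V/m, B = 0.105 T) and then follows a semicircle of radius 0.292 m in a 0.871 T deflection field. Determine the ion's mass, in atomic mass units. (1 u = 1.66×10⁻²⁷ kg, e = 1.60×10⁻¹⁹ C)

v = E/B₁ = 4.33×10^6 m/s.
From r = mv/(qB₂), m = qB₂r/v = (1×1.60×10^-19)(0.871)(0.292) / (4.33×10^6) = 9.39×10^-27 kg.
In atomic mass units: m = 9.39×10^-27 / 1.66×10^-27 = 5.66 u.

m ≈ 5.66 u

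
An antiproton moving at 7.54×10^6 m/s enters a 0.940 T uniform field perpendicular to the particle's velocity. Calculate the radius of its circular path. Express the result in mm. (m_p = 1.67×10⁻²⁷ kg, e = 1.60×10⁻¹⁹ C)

r ≈ 83.7 mm

The magnetic force provides the centripetal force: qvB = mv²/r, so r = mv/(qB).
r = (1.67×10^-27 kg)(7.54×10^6 m/s) / [(1×1.60×10^-19 C)(0.940 T)] = 0.0837 m.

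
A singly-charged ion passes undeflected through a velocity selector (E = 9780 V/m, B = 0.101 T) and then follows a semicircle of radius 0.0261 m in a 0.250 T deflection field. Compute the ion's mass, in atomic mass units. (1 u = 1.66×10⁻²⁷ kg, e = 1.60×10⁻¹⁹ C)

v = E/B₁ = 9.68×10^4 m/s.
From r = mv/(qB₂), m = qB₂r/v = (1×1.60×10^-19)(0.250)(0.0261) / (9.68×10^4) = 1.08×10^-26 kg.
In atomic mass units: m = 1.08×10^-26 / 1.66×10^-27 = 6.49 u.

m ≈ 6.49 u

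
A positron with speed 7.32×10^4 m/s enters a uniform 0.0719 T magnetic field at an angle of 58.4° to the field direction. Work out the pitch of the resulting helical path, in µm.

pitch ≈ 19.1 µm

The velocity component along B is v∥ = v cos58.4° = 3.84×10^4 m/s.
The cyclotron period T = 2πm/(qB) = 4.98×10^-10 s is set by m, q, B alone.
Pitch = v∥·T = (3.84×10^4)(4.98×10^-10) = 1.91×10^-5 m.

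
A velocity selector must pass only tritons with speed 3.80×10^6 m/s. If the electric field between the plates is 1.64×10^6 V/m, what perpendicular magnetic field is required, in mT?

B ≈ 432 mT

qE = qvB ⇒ B = E/v = (1.64×10^6) / (3.80×10^6) = 0.432 T.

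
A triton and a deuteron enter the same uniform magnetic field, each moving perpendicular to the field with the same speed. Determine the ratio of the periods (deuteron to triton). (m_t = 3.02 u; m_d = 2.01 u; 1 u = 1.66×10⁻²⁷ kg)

ratio ≈ 0.666

T = 2πm/(qB) is independent of speed, so T₂/T₁ = (m₂/q₂)/(m₁/q₁).
T_{deuteron}/T_{triton} = (3.34×10^-27/1e) / (5.01×10^-27/1e) = 0.666.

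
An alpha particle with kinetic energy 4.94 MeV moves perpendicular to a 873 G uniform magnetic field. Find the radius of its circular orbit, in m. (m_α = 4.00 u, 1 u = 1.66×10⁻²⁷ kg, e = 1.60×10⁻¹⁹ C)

r ≈ 3.67 m

Convert the energy: K = 4.94 MeV = 7.90×10^-13 J.
v = √(2K/m) = √(2·7.90×10^-13/6.64×10^-27) = 1.54×10^7 m/s.
r = mv/(qB) = (6.64×10^-27)(1.54×10^7) / [(2×1.60×10^-19)(0.0873)] = 3.67 m.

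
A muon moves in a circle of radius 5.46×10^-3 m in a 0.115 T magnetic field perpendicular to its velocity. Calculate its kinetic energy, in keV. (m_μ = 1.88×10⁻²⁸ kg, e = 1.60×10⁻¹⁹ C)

K ≈ 0.168 keV

v = qBr/m = (1×1.60×10^-19)(0.115)(5.46×10^-3) / (1.88×10^-28) = 5.34×10^5 m/s.
K = ½mv² = 0.5·(1.88×10^-28)·(5.34×10^5)² = 2.68×10^-17 J = 0.168 keV.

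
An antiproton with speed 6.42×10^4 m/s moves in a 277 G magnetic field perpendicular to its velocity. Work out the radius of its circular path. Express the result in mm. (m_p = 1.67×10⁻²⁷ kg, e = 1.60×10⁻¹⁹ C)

r ≈ 24.2 mm

The magnetic force provides the centripetal force: qvB = mv²/r, so r = mv/(qB).
r = (1.67×10^-27 kg)(6.42×10^4 m/s) / [(1×1.60×10^-19 C)(0.0277 T)] = 0.0242 m.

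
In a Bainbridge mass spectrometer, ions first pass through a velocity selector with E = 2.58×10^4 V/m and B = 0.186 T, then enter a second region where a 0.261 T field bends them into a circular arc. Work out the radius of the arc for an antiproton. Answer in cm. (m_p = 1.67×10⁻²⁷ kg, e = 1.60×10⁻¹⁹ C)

r ≈ 0.555 cm

The selector passes v = E/B = 2.58×10^4/0.186 = 1.39×10^5 m/s.
In the deflection region, r = mv/(qB₂) = (1.67×10^-27)(1.39×10^5) / [(1×1.60×10^-19)(0.261)] = 5.55×10^-3 m.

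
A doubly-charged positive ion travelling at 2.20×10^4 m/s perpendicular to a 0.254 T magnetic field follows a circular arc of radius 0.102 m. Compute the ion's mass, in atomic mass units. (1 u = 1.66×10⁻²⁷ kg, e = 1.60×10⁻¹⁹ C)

qvB = mv²/r ⇒ m = qBr/v.
m = (2×1.60×10^-19)(0.254)(0.102) / (2.20×10^4) = 3.77×10^-25 kg = 227 u.

m ≈ 227 u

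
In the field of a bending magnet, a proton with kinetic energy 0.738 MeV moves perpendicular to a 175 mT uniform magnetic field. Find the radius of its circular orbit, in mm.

Convert the energy: K = 0.738 MeV = 1.18×10^-13 J.
v = √(2K/m) = √(2·1.18×10^-13/1.67×10^-27) = 1.19×10^7 m/s.
r = mv/(qB) = (1.67×10^-27)(1.19×10^7) / [(1×1.60×10^-19)(0.175)] = 0.709 m.

r ≈ 709 mm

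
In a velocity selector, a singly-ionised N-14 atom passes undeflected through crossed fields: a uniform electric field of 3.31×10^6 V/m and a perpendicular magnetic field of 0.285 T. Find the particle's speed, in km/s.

For zero net force, qE = qvB, so v = E/B.
v = (3.31×10^6) / (0.285) = 1.16×10^7 m/s.

v ≈ 11600 km/s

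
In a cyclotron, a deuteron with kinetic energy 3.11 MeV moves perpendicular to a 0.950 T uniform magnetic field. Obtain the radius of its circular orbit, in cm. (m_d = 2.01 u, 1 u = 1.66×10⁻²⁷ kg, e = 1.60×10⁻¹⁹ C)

Convert the energy: K = 3.11 MeV = 4.98×10^-13 J.
v = √(2K/m) = √(2·4.98×10^-13/3.34×10^-27) = 1.73×10^7 m/s.
r = mv/(qB) = (3.34×10^-27)(1.73×10^7) / [(1×1.60×10^-19)(0.950)] = 0.379 m.

r ≈ 37.9 cm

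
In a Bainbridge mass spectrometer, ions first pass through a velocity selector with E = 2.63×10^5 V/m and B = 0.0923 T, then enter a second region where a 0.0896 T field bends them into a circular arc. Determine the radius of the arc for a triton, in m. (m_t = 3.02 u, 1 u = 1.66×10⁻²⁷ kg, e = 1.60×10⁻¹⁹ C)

The selector passes v = E/B = 2.63×10^5/0.0923 = 2.85×10^6 m/s.
In the deflection region, r = mv/(qB₂) = (5.01×10^-27)(2.85×10^6) / [(1×1.60×10^-19)(0.0896)] = 0.996 m.

r ≈ 0.996 m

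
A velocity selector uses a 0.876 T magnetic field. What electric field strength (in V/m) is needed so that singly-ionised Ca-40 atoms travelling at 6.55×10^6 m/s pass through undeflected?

qE = qvB ⇒ E = vB = (6.55×10^6)(0.876) = 5.74×10^6 V/m.

E ≈ 5.74×10^6 V/m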